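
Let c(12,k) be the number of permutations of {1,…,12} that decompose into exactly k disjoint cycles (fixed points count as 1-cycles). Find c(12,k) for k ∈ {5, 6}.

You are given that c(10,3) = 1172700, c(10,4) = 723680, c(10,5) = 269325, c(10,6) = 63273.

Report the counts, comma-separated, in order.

45995730, 13339535

r11: T_11,4=10×723680+1172700=8409500; T_11,5=10×269325+723680=3416930; T_11,6=10×63273+269325=902055
r12: T_12,5=11×3416930+8409500=45995730; T_12,6=11×902055+3416930=13339535
Read c(12,5) = 45995730, c(12,6) = 13339535.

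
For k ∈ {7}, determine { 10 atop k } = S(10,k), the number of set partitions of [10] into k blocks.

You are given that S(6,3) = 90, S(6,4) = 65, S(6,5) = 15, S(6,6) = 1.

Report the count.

5880

r7: T_7,4=4×65+90=350; T_7,5=5×15+65=140; T_7,6=6×1+15=21; T_7,7=7×0+1=1
r8: T_8,5=5×140+350=1050; T_8,6=6×21+140=266; T_8,7=7×1+21=28
r9: T_9,6=6×266+1050=2646; T_9,7=7×28+266=462
r10: T_10,7=7×462+2646=5880
Read S(10,7) = 5880.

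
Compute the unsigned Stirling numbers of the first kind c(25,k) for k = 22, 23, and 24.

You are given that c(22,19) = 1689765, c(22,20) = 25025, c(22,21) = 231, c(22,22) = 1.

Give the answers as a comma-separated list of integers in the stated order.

[23] T[23,20]:22*25025+1689765=2240315 · T[23,21]:22*231+25025=30107 · T[23,22]:22*1+231=253 · T[23,23]:22*0+1=1
[24] T[24,21]:23*30107+2240315=2932776 · T[24,22]:23*253+30107=35926 · T[24,23]:23*1+253=276 · T[24,24]:23*0+1=1
[25] T[25,22]:24*35926+2932776=3795000 · T[25,23]:24*276+35926=42550 · T[25,24]:24*1+276=300
Read c(25,22) = 3795000, c(25,23) = 42550, c(25,24) = 300.

3795000, 42550, 300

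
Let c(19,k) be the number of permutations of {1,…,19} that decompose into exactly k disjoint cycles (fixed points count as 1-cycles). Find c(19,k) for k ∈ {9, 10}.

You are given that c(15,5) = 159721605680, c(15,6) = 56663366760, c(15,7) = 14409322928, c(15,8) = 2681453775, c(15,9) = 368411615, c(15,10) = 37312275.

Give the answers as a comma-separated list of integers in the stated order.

r16: T_16,6=15×56663366760+159721605680=1009672107080; T_16,7=15×14409322928+56663366760=272803210680; T_16,8=15×2681453775+14409322928=54631129553; T_16,9=15×368411615+2681453775=8207628000; T_16,10=15×37312275+368411615=928095740
r17: T_17,7=16×272803210680+1009672107080=5374523477960; T_17,8=16×54631129553+272803210680=1146901283528; T_17,9=16×8207628000+54631129553=185953177553; T_17,10=16×928095740+8207628000=23057159840
r18: T_18,8=17×1146901283528+5374523477960=24871845297936; T_18,9=17×185953177553+1146901283528=4308105301929; T_18,10=17×23057159840+185953177553=577924894833
r19: T_19,9=18×4308105301929+24871845297936=102417740732658; T_19,10=18×577924894833+4308105301929=14710753408923
Read c(19,9) = 102417740732658, c(19,10) = 14710753408923.

102417740732658, 14710753408923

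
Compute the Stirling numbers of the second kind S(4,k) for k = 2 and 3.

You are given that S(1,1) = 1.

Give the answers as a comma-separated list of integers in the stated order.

r2: T_2,1=1×1+0=1; T_2,2=2×0+1=1
r3: T_3,1=1×1+0=1; T_3,2=2×1+1=3; T_3,3=3×0+1=1
r4: T_4,2=2×3+1=7; T_4,3=3×1+3=6
Read S(4,2) = 7, S(4,3) = 6.

7, 6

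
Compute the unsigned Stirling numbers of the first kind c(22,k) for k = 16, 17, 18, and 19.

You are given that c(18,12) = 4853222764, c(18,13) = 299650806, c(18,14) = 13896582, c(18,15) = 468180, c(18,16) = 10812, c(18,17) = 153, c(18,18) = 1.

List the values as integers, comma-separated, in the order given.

i=19: T(19,13)=4853222764+18·299650806=10246937272 | T(19,14)=299650806+18·13896582=549789282 | T(19,15)=13896582+18·468180=22323822 | T(19,16)=468180+18·10812=662796 | T(19,17)=10812+18·153=13566 | T(19,18)=153+18·1=171 | T(19,19)=1+18·0=1
i=20: T(20,14)=10246937272+19·549789282=20692933630 | T(20,15)=549789282+19·22323822=973941900 | T(20,16)=22323822+19·662796=34916946 | T(20,17)=662796+19·13566=920550 | T(20,18)=13566+19·171=16815 | T(20,19)=171+19·1=190
i=21: T(21,15)=20692933630+20·973941900=40171771630 | T(21,16)=973941900+20·34916946=1672280820 | T(21,17)=34916946+20·920550=53327946 | T(21,18)=920550+20·16815=1256850 | T(21,19)=16815+20·190=20615
i=22: T(22,16)=40171771630+21·1672280820=75289668850 | T(22,17)=1672280820+21·53327946=2792167686 | T(22,18)=53327946+21·1256850=79721796 | T(22,19)=1256850+21·20615=1689765
Read c(22,16) = 75289668850, c(22,17) = 2792167686, c(22,18) = 79721796, c(22,19) = 1689765.

75289668850, 2792167686, 79721796, 1689765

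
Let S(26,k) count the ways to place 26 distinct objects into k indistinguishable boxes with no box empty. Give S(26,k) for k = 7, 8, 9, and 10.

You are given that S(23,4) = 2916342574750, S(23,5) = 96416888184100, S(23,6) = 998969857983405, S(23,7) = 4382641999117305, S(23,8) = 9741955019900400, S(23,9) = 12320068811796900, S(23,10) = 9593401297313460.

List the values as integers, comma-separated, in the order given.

1631853797991016600, 5749622251945664950, 11201516780955125625, 13199555372846848005

[24] T[24,5]:5*96416888184100+2916342574750=485000783495250 · T[24,6]:6*998969857983405+96416888184100=6090236036084530 · T[24,7]:7*4382641999117305+998969857983405=31677463851804540 · T[24,8]:8*9741955019900400+4382641999117305=82318282158320505 · T[24,9]:9*12320068811796900+9741955019900400=120622574326072500 · T[24,10]:10*9593401297313460+12320068811796900=108254081784931500
[25] T[25,6]:6*6090236036084530+485000783495250=37026417000002430 · T[25,7]:7*31677463851804540+6090236036084530=227832482998716310 · T[25,8]:8*82318282158320505+31677463851804540=690223721118368580 · T[25,9]:9*120622574326072500+82318282158320505=1167921451092973005 · T[25,10]:10*108254081784931500+120622574326072500=1203163392175387500
[26] T[26,7]:7*227832482998716310+37026417000002430=1631853797991016600 · T[26,8]:8*690223721118368580+227832482998716310=5749622251945664950 · T[26,9]:9*1167921451092973005+690223721118368580=11201516780955125625 · T[26,10]:10*1203163392175387500+1167921451092973005=13199555372846848005
Read S(26,7) = 1631853797991016600, S(26,8) = 5749622251945664950, S(26,9) = 11201516780955125625, S(26,10) = 13199555372846848005.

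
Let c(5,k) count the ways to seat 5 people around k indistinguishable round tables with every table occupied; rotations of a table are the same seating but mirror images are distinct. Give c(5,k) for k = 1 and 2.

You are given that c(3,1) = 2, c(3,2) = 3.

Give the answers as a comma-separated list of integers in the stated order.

row 4: T[4][1]=3·2+0=6  T[4][2]=3·3+2=11
row 5: T[5][1]=4·6+0=24  T[5][2]=4·11+6=50
Read c(5,1) = 24, c(5,2) = 50.

24, 50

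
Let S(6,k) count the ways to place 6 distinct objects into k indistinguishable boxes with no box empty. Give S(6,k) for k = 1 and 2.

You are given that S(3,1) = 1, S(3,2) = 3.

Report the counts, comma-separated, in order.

1, 31

row 4: T[4][1]=1·1+0=1  T[4][2]=2·3+1=7
row 5: T[5][1]=1·1+0=1  T[5][2]=2·7+1=15
row 6: T[6][1]=1·1+0=1  T[6][2]=2·15+1=31
Read S(6,1) = 1, S(6,2) = 31.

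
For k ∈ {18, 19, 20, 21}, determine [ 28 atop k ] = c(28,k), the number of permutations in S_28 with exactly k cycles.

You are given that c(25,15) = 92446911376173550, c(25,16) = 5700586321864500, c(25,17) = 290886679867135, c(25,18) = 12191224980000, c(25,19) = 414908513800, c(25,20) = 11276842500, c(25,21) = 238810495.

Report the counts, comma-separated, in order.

@26  (26,16):5700586321864500·25+92446911376173550→234961569422786050, (26,17):290886679867135·25+5700586321864500→12972753318542875, (26,18):12191224980000·25+290886679867135→595667304367135, (26,19):414908513800·25+12191224980000→22563937825000, (26,20):11276842500·25+414908513800→696829576300, (26,21):238810495·25+11276842500→17247104875
@27  (27,17):12972753318542875·26+234961569422786050→572253155704900800, (27,18):595667304367135·26+12972753318542875→28460103232088385, (27,19):22563937825000·26+595667304367135→1182329687817135, (27,20):696829576300·26+22563937825000→40681506808800, (27,21):17247104875·26+696829576300→1145254303050
@28  (28,18):28460103232088385·27+572253155704900800→1340675942971287195, (28,19):1182329687817135·27+28460103232088385→60383004803151030, (28,20):40681506808800·27+1182329687817135→2280730371654735, (28,21):1145254303050·27+40681506808800→71603372991150
Read c(28,18) = 1340675942971287195, c(28,19) = 60383004803151030, c(28,20) = 2280730371654735, c(28,21) = 71603372991150.

1340675942971287195, 60383004803151030, 2280730371654735, 71603372991150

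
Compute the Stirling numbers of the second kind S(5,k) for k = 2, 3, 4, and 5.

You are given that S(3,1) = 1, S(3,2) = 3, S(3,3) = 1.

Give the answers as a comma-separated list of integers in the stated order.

@4  (4,1):1·1+0→1, (4,2):3·2+1→7, (4,3):1·3+3→6, (4,4):0·4+1→1
@5  (5,2):7·2+1→15, (5,3):6·3+7→25, (5,4):1·4+6→10, (5,5):0·5+1→1
Read S(5,2) = 15, S(5,3) = 25, S(5,4) = 10, S(5,5) = 1.

15, 25, 10, 1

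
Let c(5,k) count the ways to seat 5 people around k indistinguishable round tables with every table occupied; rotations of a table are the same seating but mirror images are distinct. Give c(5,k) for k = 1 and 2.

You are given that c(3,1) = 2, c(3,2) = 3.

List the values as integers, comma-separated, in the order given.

row 4: T[4][1]=3·2+0=6  T[4][2]=3·3+2=11
row 5: T[5][1]=4·6+0=24  T[5][2]=4·11+6=50
Read c(5,1) = 24, c(5,2) = 50.

24, 50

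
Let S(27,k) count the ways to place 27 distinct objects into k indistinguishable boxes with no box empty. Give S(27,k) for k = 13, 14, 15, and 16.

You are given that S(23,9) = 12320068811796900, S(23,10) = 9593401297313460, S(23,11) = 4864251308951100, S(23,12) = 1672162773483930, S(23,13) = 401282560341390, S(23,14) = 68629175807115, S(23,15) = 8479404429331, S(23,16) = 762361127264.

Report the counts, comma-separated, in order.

r24: T_24,10=10×9593401297313460+12320068811796900=108254081784931500; T_24,11=11×4864251308951100+9593401297313460=63100165695775560; T_24,12=12×1672162773483930+4864251308951100=24930204590758260; T_24,13=13×401282560341390+1672162773483930=6888836057922000; T_24,14=14×68629175807115+401282560341390=1362091021641000; T_24,15=15×8479404429331+68629175807115=195820242247080; T_24,16=16×762361127264+8479404429331=20677182465555
r25: T_25,11=11×63100165695775560+108254081784931500=802355904438462660; T_25,12=12×24930204590758260+63100165695775560=362262620784874680; T_25,13=13×6888836057922000+24930204590758260=114485073343744260; T_25,14=14×1362091021641000+6888836057922000=25958110360896000; T_25,15=15×195820242247080+1362091021641000=4299394655347200; T_25,16=16×20677182465555+195820242247080=526655161695960
r26: T_26,12=12×362262620784874680+802355904438462660=5149507353856958820; T_26,13=13×114485073343744260+362262620784874680=1850568574253550060; T_26,14=14×25958110360896000+114485073343744260=477898618396288260; T_26,15=15×4299394655347200+25958110360896000=90449030191104000; T_26,16=16×526655161695960+4299394655347200=12725877242482560
r27: T_27,13=13×1850568574253550060+5149507353856958820=29206898819153109600; T_27,14=14×477898618396288260+1850568574253550060=8541149231801585700; T_27,15=15×90449030191104000+477898618396288260=1834634071262848260; T_27,16=16×12725877242482560+90449030191104000=294063066070824960
Read S(27,13) = 29206898819153109600, S(27,14) = 8541149231801585700, S(27,15) = 1834634071262848260, S(27,16) = 294063066070824960.

29206898819153109600, 8541149231801585700, 1834634071262848260, 294063066070824960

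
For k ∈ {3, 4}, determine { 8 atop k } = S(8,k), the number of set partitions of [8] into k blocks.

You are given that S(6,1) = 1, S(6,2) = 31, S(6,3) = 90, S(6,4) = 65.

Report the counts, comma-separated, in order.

966, 1701

i=7: T(7,2)=1+2·31=63 | T(7,3)=31+3·90=301 | T(7,4)=90+4·65=350
i=8: T(8,3)=63+3·301=966 | T(8,4)=301+4·350=1701
Read S(8,3) = 966, S(8,4) = 1701.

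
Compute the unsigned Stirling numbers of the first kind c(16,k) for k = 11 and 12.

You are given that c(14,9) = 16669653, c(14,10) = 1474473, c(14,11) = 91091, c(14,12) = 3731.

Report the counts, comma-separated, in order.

i=15: T(15,10)=16669653+14·1474473=37312275 | T(15,11)=1474473+14·91091=2749747 | T(15,12)=91091+14·3731=143325
i=16: T(16,11)=37312275+15·2749747=78558480 | T(16,12)=2749747+15·143325=4899622
Read c(16,11) = 78558480, c(16,12) = 4899622.

78558480, 4899622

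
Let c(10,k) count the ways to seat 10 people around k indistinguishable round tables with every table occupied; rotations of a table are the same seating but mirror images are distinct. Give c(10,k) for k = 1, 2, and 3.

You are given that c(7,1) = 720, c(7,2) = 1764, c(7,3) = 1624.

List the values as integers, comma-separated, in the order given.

362880, 1026576, 1172700

row 8: T[8][1]=7·720+0=5040  T[8][2]=7·1764+720=13068  T[8][3]=7·1624+1764=13132
row 9: T[9][1]=8·5040+0=40320  T[9][2]=8·13068+5040=109584  T[9][3]=8·13132+13068=118124
row 10: T[10][1]=9·40320+0=362880  T[10][2]=9·109584+40320=1026576  T[10][3]=9·118124+109584=1172700
Read c(10,1) = 362880, c(10,2) = 1026576, c(10,3) = 1172700.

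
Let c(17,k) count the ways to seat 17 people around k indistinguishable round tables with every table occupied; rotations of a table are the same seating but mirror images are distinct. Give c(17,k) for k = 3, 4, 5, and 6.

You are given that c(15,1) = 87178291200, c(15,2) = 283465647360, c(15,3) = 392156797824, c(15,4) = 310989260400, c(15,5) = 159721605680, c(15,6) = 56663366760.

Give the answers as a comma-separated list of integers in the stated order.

102992244837120, 87077748875904, 48366009233424, 18861567058880

@16  (16,2):283465647360·15+87178291200→4339163001600, (16,3):392156797824·15+283465647360→6165817614720, (16,4):310989260400·15+392156797824→5056995703824, (16,5):159721605680·15+310989260400→2706813345600, (16,6):56663366760·15+159721605680→1009672107080
@17  (17,3):6165817614720·16+4339163001600→102992244837120, (17,4):5056995703824·16+6165817614720→87077748875904, (17,5):2706813345600·16+5056995703824→48366009233424, (17,6):1009672107080·16+2706813345600→18861567058880
Read c(17,3) = 102992244837120, c(17,4) = 87077748875904, c(17,5) = 48366009233424, c(17,6) = 18861567058880.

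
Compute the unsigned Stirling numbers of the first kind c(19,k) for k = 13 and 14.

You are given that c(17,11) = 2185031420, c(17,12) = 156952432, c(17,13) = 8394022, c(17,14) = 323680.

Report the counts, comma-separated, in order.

row 18: T[18][12]=17·156952432+2185031420=4853222764  T[18][13]=17·8394022+156952432=299650806  T[18][14]=17·323680+8394022=13896582
row 19: T[19][13]=18·299650806+4853222764=10246937272  T[19][14]=18·13896582+299650806=549789282
Read c(19,13) = 10246937272, c(19,14) = 549789282.

10246937272, 549789282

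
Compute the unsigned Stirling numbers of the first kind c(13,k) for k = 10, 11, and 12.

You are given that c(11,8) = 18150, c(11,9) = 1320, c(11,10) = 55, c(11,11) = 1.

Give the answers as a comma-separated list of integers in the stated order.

r12: T_12,9=11×1320+18150=32670; T_12,10=11×55+1320=1925; T_12,11=11×1+55=66; T_12,12=11×0+1=1
r13: T_13,10=12×1925+32670=55770; T_13,11=12×66+1925=2717; T_13,12=12×1+66=78
Read c(13,10) = 55770, c(13,11) = 2717, c(13,12) = 78.

55770, 2717, 78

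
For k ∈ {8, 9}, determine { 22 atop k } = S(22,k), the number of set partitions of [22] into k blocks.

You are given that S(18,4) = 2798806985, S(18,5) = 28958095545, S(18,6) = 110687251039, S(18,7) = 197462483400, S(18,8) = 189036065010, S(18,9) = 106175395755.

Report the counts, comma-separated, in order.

i=19: T(19,5)=2798806985+5·28958095545=147589284710 | T(19,6)=28958095545+6·110687251039=693081601779 | T(19,7)=110687251039+7·197462483400=1492924634839 | T(19,8)=197462483400+8·189036065010=1709751003480 | T(19,9)=189036065010+9·106175395755=1144614626805
i=20: T(20,6)=147589284710+6·693081601779=4306078895384 | T(20,7)=693081601779+7·1492924634839=11143554045652 | T(20,8)=1492924634839+8·1709751003480=15170932662679 | T(20,9)=1709751003480+9·1144614626805=12011282644725
i=21: T(21,7)=4306078895384+7·11143554045652=82310957214948 | T(21,8)=11143554045652+8·15170932662679=132511015347084 | T(21,9)=15170932662679+9·12011282644725=123272476465204
i=22: T(22,8)=82310957214948+8·132511015347084=1142399079991620 | T(22,9)=132511015347084+9·123272476465204=1241963303533920
Read S(22,8) = 1142399079991620, S(22,9) = 1241963303533920.

1142399079991620, 1241963303533920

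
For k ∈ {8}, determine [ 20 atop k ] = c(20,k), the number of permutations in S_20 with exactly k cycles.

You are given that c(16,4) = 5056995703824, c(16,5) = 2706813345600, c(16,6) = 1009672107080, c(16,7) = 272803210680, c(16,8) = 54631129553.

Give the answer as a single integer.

r17: T_17,5=16×2706813345600+5056995703824=48366009233424; T_17,6=16×1009672107080+2706813345600=18861567058880; T_17,7=16×272803210680+1009672107080=5374523477960; T_17,8=16×54631129553+272803210680=1146901283528
r18: T_18,6=17×18861567058880+48366009233424=369012649234384; T_18,7=17×5374523477960+18861567058880=110228466184200; T_18,8=17×1146901283528+5374523477960=24871845297936
r19: T_19,7=18×110228466184200+369012649234384=2353125040549984; T_19,8=18×24871845297936+110228466184200=557921681547048
r20: T_20,8=19×557921681547048+2353125040549984=12953636989943896
Read c(20,8) = 12953636989943896.

12953636989943896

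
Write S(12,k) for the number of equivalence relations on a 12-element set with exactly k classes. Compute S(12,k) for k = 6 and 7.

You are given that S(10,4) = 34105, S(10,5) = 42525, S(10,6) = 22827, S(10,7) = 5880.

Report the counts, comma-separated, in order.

1323652, 627396

[11] T[11,5]:5*42525+34105=246730 · T[11,6]:6*22827+42525=179487 · T[11,7]:7*5880+22827=63987
[12] T[12,6]:6*179487+246730=1323652 · T[12,7]:7*63987+179487=627396
Read S(12,6) = 1323652, S(12,7) = 627396.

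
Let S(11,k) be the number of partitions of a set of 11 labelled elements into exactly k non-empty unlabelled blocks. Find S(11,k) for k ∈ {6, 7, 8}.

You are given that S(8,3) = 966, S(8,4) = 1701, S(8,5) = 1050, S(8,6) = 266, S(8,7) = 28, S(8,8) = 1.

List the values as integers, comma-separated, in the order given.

r9: T_9,4=4×1701+966=7770; T_9,5=5×1050+1701=6951; T_9,6=6×266+1050=2646; T_9,7=7×28+266=462; T_9,8=8×1+28=36
r10: T_10,5=5×6951+7770=42525; T_10,6=6×2646+6951=22827; T_10,7=7×462+2646=5880; T_10,8=8×36+462=750
r11: T_11,6=6×22827+42525=179487; T_11,7=7×5880+22827=63987; T_11,8=8×750+5880=11880
Read S(11,6) = 179487, S(11,7) = 63987, S(11,8) = 11880.

179487, 63987, 11880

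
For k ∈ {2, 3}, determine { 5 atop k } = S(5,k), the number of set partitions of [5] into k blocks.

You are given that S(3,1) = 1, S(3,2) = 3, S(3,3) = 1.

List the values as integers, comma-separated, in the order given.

[4] T[4,1]:1*1+0=1 · T[4,2]:2*3+1=7 · T[4,3]:3*1+3=6
[5] T[5,2]:2*7+1=15 · T[5,3]:3*6+7=25
Read S(5,2) = 15, S(5,3) = 25.

15, 25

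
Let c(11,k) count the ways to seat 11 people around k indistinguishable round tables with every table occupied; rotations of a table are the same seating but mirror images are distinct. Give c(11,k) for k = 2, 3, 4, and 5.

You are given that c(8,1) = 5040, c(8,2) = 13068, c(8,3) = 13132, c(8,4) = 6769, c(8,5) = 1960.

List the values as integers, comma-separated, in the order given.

10628640, 12753576, 8409500, 3416930

i=9: T(9,1)=0+8·5040=40320 | T(9,2)=5040+8·13068=109584 | T(9,3)=13068+8·13132=118124 | T(9,4)=13132+8·6769=67284 | T(9,5)=6769+8·1960=22449
i=10: T(10,1)=0+9·40320=362880 | T(10,2)=40320+9·109584=1026576 | T(10,3)=109584+9·118124=1172700 | T(10,4)=118124+9·67284=723680 | T(10,5)=67284+9·22449=269325
i=11: T(11,2)=362880+10·1026576=10628640 | T(11,3)=1026576+10·1172700=12753576 | T(11,4)=1172700+10·723680=8409500 | T(11,5)=723680+10·269325=3416930
Read c(11,2) = 10628640, c(11,3) = 12753576, c(11,4) = 8409500, c(11,5) = 3416930.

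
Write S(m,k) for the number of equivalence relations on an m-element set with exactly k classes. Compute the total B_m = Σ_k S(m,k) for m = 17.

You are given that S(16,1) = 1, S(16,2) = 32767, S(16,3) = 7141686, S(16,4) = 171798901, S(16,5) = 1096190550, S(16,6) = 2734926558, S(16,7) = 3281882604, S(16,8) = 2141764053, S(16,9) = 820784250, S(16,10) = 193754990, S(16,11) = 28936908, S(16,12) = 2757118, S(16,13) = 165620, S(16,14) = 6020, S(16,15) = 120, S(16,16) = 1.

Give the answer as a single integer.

82864869804

r17: T_17,1=1×1+0=1; T_17,2=2×32767+1=65535; T_17,3=3×7141686+32767=21457825; T_17,4=4×171798901+7141686=694337290; T_17,5=5×1096190550+171798901=5652751651; T_17,6=6×2734926558+1096190550=17505749898; T_17,7=7×3281882604+2734926558=25708104786; T_17,8=8×2141764053+3281882604=20415995028; T_17,9=9×820784250+2141764053=9528822303; T_17,10=10×193754990+820784250=2758334150; T_17,11=11×28936908+193754990=512060978; T_17,12=12×2757118+28936908=62022324; T_17,13=13×165620+2757118=4910178; T_17,14=14×6020+165620=249900; T_17,15=15×120+6020=7820; T_17,16=16×1+120=136; T_17,17=17×0+1=1
B_17 = ΣS(17,k) = 1+65535+21457825+694337290+5652751651+17505749898+25708104786+20415995028+9528822303+2758334150+512060978+62022324+4910178+249900+7820+136+1 = 82864869804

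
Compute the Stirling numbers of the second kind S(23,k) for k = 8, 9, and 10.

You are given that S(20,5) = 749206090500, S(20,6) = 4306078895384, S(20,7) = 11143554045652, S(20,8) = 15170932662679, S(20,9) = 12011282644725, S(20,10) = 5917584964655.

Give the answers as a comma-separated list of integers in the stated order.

[21] T[21,6]:6*4306078895384+749206090500=26585679462804 · T[21,7]:7*11143554045652+4306078895384=82310957214948 · T[21,8]:8*15170932662679+11143554045652=132511015347084 · T[21,9]:9*12011282644725+15170932662679=123272476465204 · T[21,10]:10*5917584964655+12011282644725=71187132291275
[22] T[22,7]:7*82310957214948+26585679462804=602762379967440 · T[22,8]:8*132511015347084+82310957214948=1142399079991620 · T[22,9]:9*123272476465204+132511015347084=1241963303533920 · T[22,10]:10*71187132291275+123272476465204=835143799377954
[23] T[23,8]:8*1142399079991620+602762379967440=9741955019900400 · T[23,9]:9*1241963303533920+1142399079991620=12320068811796900 · T[23,10]:10*835143799377954+1241963303533920=9593401297313460
Read S(23,8) = 9741955019900400, S(23,9) = 12320068811796900, S(23,10) = 9593401297313460.

9741955019900400, 12320068811796900, 9593401297313460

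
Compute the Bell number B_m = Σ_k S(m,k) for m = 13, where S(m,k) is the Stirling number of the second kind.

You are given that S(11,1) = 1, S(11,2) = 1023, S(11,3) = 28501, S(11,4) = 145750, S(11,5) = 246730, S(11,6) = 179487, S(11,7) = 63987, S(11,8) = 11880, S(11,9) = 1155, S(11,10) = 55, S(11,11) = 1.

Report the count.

27644437

r12: T_12,1=1×1+0=1; T_12,2=2×1023+1=2047; T_12,3=3×28501+1023=86526; T_12,4=4×145750+28501=611501; T_12,5=5×246730+145750=1379400; T_12,6=6×179487+246730=1323652; T_12,7=7×63987+179487=627396; T_12,8=8×11880+63987=159027; T_12,9=9×1155+11880=22275; T_12,10=10×55+1155=1705; T_12,11=11×1+55=66; T_12,12=12×0+1=1
r13: T_13,1=1×1+0=1; T_13,2=2×2047+1=4095; T_13,3=3×86526+2047=261625; T_13,4=4×611501+86526=2532530; T_13,5=5×1379400+611501=7508501; T_13,6=6×1323652+1379400=9321312; T_13,7=7×627396+1323652=5715424; T_13,8=8×159027+627396=1899612; T_13,9=9×22275+159027=359502; T_13,10=10×1705+22275=39325; T_13,11=11×66+1705=2431; T_13,12=12×1+66=78; T_13,13=13×0+1=1
B_13 = ΣS(13,k) = 1+4095+261625+2532530+7508501+9321312+5715424+1899612+359502+39325+2431+78+1 = 27644437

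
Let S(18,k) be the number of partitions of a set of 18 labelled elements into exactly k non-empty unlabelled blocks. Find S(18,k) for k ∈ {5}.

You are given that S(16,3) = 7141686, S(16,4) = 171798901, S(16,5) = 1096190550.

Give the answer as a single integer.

r17: T_17,4=4×171798901+7141686=694337290; T_17,5=5×1096190550+171798901=5652751651
r18: T_18,5=5×5652751651+694337290=28958095545
Read S(18,5) = 28958095545.

28958095545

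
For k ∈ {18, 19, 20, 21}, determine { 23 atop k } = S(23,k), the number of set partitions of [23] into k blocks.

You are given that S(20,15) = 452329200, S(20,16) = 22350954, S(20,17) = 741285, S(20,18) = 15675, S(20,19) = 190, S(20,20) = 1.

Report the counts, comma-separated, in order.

row 21: T[21][16]=16·22350954+452329200=809944464  T[21][17]=17·741285+22350954=34952799  T[21][18]=18·15675+741285=1023435  T[21][19]=19·190+15675=19285  T[21][20]=20·1+190=210  T[21][21]=21·0+1=1
row 22: T[22][17]=17·34952799+809944464=1404142047  T[22][18]=18·1023435+34952799=53374629  T[22][19]=19·19285+1023435=1389850  T[22][20]=20·210+19285=23485  T[22][21]=21·1+210=231
row 23: T[23][18]=18·53374629+1404142047=2364885369  T[23][19]=19·1389850+53374629=79781779  T[23][20]=20·23485+1389850=1859550  T[23][21]=21·231+23485=28336
Read S(23,18) = 2364885369, S(23,19) = 79781779, S(23,20) = 1859550, S(23,21) = 28336.

2364885369, 79781779, 1859550, 28336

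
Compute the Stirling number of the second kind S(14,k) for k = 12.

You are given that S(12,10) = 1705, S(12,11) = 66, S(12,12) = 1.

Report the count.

3367

[13] T[13,11]:11*66+1705=2431 · T[13,12]:12*1+66=78
[14] T[14,12]:12*78+2431=3367
Read S(14,12) = 3367.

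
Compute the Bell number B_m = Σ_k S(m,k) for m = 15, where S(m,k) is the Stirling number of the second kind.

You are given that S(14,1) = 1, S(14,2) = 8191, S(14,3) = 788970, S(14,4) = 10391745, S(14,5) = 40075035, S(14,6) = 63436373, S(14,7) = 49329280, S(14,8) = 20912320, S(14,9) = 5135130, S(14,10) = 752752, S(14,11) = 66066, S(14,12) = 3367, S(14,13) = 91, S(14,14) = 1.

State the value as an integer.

1382958545

[15] T[15,1]:1*1+0=1 · T[15,2]:2*8191+1=16383 · T[15,3]:3*788970+8191=2375101 · T[15,4]:4*10391745+788970=42355950 · T[15,5]:5*40075035+10391745=210766920 · T[15,6]:6*63436373+40075035=420693273 · T[15,7]:7*49329280+63436373=408741333 · T[15,8]:8*20912320+49329280=216627840 · T[15,9]:9*5135130+20912320=67128490 · T[15,10]:10*752752+5135130=12662650 · T[15,11]:11*66066+752752=1479478 · T[15,12]:12*3367+66066=106470 · T[15,13]:13*91+3367=4550 · T[15,14]:14*1+91=105 · T[15,15]:15*0+1=1
B_15 = ΣS(15,k) = 1+16383+2375101+42355950+210766920+420693273+408741333+216627840+67128490+12662650+1479478+106470+4550+105+1 = 1382958545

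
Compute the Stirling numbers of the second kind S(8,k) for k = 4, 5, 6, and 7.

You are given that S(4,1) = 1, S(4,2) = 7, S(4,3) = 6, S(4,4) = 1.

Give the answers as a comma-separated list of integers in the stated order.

[5] T[5,1]:1*1+0=1 · T[5,2]:2*7+1=15 · T[5,3]:3*6+7=25 · T[5,4]:4*1+6=10 · T[5,5]:5*0+1=1
[6] T[6,2]:2*15+1=31 · T[6,3]:3*25+15=90 · T[6,4]:4*10+25=65 · T[6,5]:5*1+10=15 · T[6,6]:6*0+1=1
[7] T[7,3]:3*90+31=301 · T[7,4]:4*65+90=350 · T[7,5]:5*15+65=140 · T[7,6]:6*1+15=21 · T[7,7]:7*0+1=1
[8] T[8,4]:4*350+301=1701 · T[8,5]:5*140+350=1050 · T[8,6]:6*21+140=266 · T[8,7]:7*1+21=28
Read S(8,4) = 1701, S(8,5) = 1050, S(8,6) = 266, S(8,7) = 28.

1701, 1050, 266, 28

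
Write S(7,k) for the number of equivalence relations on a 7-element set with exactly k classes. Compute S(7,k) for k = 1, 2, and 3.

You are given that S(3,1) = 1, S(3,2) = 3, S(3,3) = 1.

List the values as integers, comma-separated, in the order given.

r4: T_4,1=1×1+0=1; T_4,2=2×3+1=7; T_4,3=3×1+3=6
r5: T_5,1=1×1+0=1; T_5,2=2×7+1=15; T_5,3=3×6+7=25
r6: T_6,1=1×1+0=1; T_6,2=2×15+1=31; T_6,3=3×25+15=90
r7: T_7,1=1×1+0=1; T_7,2=2×31+1=63; T_7,3=3×90+31=301
Read S(7,1) = 1, S(7,2) = 63, S(7,3) = 301.

1, 63, 301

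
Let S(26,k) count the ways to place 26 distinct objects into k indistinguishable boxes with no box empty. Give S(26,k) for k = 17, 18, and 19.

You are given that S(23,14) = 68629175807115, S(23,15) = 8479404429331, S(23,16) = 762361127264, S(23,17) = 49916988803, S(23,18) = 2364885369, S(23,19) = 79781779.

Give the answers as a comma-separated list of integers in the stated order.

1343731795378830, 107025546101760, 6433839018750

row 24: T[24][15]=15·8479404429331+68629175807115=195820242247080  T[24][16]=16·762361127264+8479404429331=20677182465555  T[24][17]=17·49916988803+762361127264=1610949936915  T[24][18]=18·2364885369+49916988803=92484925445  T[24][19]=19·79781779+2364885369=3880739170
row 25: T[25][16]=16·20677182465555+195820242247080=526655161695960  T[25][17]=17·1610949936915+20677182465555=48063331393110  T[25][18]=18·92484925445+1610949936915=3275678594925  T[25][19]=19·3880739170+92484925445=166218969675
row 26: T[26][17]=17·48063331393110+526655161695960=1343731795378830  T[26][18]=18·3275678594925+48063331393110=107025546101760  T[26][19]=19·166218969675+3275678594925=6433839018750
Read S(26,17) = 1343731795378830, S(26,18) = 107025546101760, S(26,19) = 6433839018750.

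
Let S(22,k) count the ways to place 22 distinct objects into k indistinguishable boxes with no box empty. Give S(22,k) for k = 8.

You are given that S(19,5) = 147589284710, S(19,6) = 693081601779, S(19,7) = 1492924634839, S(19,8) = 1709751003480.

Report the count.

1142399079991620

[20] T[20,6]:6*693081601779+147589284710=4306078895384 · T[20,7]:7*1492924634839+693081601779=11143554045652 · T[20,8]:8*1709751003480+1492924634839=15170932662679
[21] T[21,7]:7*11143554045652+4306078895384=82310957214948 · T[21,8]:8*15170932662679+11143554045652=132511015347084
[22] T[22,8]:8*132511015347084+82310957214948=1142399079991620
Read S(22,8) = 1142399079991620.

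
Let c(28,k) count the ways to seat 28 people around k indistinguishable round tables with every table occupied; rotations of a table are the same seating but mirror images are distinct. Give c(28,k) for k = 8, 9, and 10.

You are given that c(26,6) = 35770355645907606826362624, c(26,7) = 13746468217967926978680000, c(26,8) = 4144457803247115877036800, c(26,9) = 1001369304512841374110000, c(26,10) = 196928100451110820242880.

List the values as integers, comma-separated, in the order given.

@27  (27,7):13746468217967926978680000·26+35770355645907606826362624→393178529313073708272042624, (27,8):4144457803247115877036800·26+13746468217967926978680000→121502371102392939781636800, (27,9):1001369304512841374110000·26+4144457803247115877036800→30180059720580991603896800, (27,10):196928100451110820242880·26+1001369304512841374110000→6121499916241722700424880
@28  (28,8):121502371102392939781636800·27+393178529313073708272042624→3673742549077683082376236224, (28,9):30180059720580991603896800·27+121502371102392939781636800→936363983558079713086850400, (28,10):6121499916241722700424880·27+30180059720580991603896800→195460557459107504515368560
Read c(28,8) = 3673742549077683082376236224, c(28,9) = 936363983558079713086850400, c(28,10) = 195460557459107504515368560.

3673742549077683082376236224, 936363983558079713086850400, 195460557459107504515368560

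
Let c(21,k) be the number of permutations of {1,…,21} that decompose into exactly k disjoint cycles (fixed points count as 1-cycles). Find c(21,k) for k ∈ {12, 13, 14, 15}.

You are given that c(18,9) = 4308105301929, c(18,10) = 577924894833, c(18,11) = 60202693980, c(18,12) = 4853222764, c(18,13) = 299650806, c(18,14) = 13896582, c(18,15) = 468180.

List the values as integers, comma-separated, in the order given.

@19  (19,10):577924894833·18+4308105301929→14710753408923, (19,11):60202693980·18+577924894833→1661573386473, (19,12):4853222764·18+60202693980→147560703732, (19,13):299650806·18+4853222764→10246937272, (19,14):13896582·18+299650806→549789282, (19,15):468180·18+13896582→22323822
@20  (20,11):1661573386473·19+14710753408923→46280647751910, (20,12):147560703732·19+1661573386473→4465226757381, (20,13):10246937272·19+147560703732→342252511900, (20,14):549789282·19+10246937272→20692933630, (20,15):22323822·19+549789282→973941900
@21  (21,12):4465226757381·20+46280647751910→135585182899530, (21,13):342252511900·20+4465226757381→11310276995381, (21,14):20692933630·20+342252511900→756111184500, (21,15):973941900·20+20692933630→40171771630
Read c(21,12) = 135585182899530, c(21,13) = 11310276995381, c(21,14) = 756111184500, c(21,15) = 40171771630.

135585182899530, 11310276995381, 756111184500, 40171771630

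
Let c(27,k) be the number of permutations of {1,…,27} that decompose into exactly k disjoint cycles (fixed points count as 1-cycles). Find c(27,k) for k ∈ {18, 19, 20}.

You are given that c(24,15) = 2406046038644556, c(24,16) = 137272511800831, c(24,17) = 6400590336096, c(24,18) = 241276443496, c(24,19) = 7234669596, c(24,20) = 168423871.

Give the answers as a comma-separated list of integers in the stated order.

28460103232088385, 1182329687817135, 40681506808800

[25] T[25,16]:24*137272511800831+2406046038644556=5700586321864500 · T[25,17]:24*6400590336096+137272511800831=290886679867135 · T[25,18]:24*241276443496+6400590336096=12191224980000 · T[25,19]:24*7234669596+241276443496=414908513800 · T[25,20]:24*168423871+7234669596=11276842500
[26] T[26,17]:25*290886679867135+5700586321864500=12972753318542875 · T[26,18]:25*12191224980000+290886679867135=595667304367135 · T[26,19]:25*414908513800+12191224980000=22563937825000 · T[26,20]:25*11276842500+414908513800=696829576300
[27] T[27,18]:26*595667304367135+12972753318542875=28460103232088385 · T[27,19]:26*22563937825000+595667304367135=1182329687817135 · T[27,20]:26*696829576300+22563937825000=40681506808800
Read c(27,18) = 28460103232088385, c(27,19) = 1182329687817135, c(27,20) = 40681506808800.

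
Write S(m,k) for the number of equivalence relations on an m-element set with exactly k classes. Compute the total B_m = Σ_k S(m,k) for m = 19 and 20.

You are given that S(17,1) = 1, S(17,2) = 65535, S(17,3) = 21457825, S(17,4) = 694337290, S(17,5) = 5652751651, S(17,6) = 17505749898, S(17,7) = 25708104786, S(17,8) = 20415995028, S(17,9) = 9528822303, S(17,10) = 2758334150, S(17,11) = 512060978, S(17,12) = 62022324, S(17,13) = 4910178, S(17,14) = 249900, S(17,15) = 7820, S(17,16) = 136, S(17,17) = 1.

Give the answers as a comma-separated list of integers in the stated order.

[18] T[18,1]:1*1+0=1 · T[18,2]:2*65535+1=131071 · T[18,3]:3*21457825+65535=64439010 · T[18,4]:4*694337290+21457825=2798806985 · T[18,5]:5*5652751651+694337290=28958095545 · T[18,6]:6*17505749898+5652751651=110687251039 · T[18,7]:7*25708104786+17505749898=197462483400 · T[18,8]:8*20415995028+25708104786=189036065010 · T[18,9]:9*9528822303+20415995028=106175395755 · T[18,10]:10*2758334150+9528822303=37112163803 · T[18,11]:11*512060978+2758334150=8391004908 · T[18,12]:12*62022324+512060978=1256328866 · T[18,13]:13*4910178+62022324=125854638 · T[18,14]:14*249900+4910178=8408778 · T[18,15]:15*7820+249900=367200 · T[18,16]:16*136+7820=9996 · T[18,17]:17*1+136=153 · T[18,18]:18*0+1=1
[19] T[19,1]:1*1+0=1 · T[19,2]:2*131071+1=262143 · T[19,3]:3*64439010+131071=193448101 · T[19,4]:4*2798806985+64439010=11259666950 · T[19,5]:5*28958095545+2798806985=147589284710 · T[19,6]:6*110687251039+28958095545=693081601779 · T[19,7]:7*197462483400+110687251039=1492924634839 · T[19,8]:8*189036065010+197462483400=1709751003480 · T[19,9]:9*106175395755+189036065010=1144614626805 · T[19,10]:10*37112163803+106175395755=477297033785 · T[19,11]:11*8391004908+37112163803=129413217791 · T[19,12]:12*1256328866+8391004908=23466951300 · T[19,13]:13*125854638+1256328866=2892439160 · T[19,14]:14*8408778+125854638=243577530 · T[19,15]:15*367200+8408778=13916778 · T[19,16]:16*9996+367200=527136 · T[19,17]:17*153+9996=12597 · T[19,18]:18*1+153=171 · T[19,19]:19*0+1=1
[20] T[20,1]:1*1+0=1 · T[20,2]:2*262143+1=524287 · T[20,3]:3*193448101+262143=580606446 · T[20,4]:4*11259666950+193448101=45232115901 · T[20,5]:5*147589284710+11259666950=749206090500 · T[20,6]:6*693081601779+147589284710=4306078895384 · T[20,7]:7*1492924634839+693081601779=11143554045652 · T[20,8]:8*1709751003480+1492924634839=15170932662679 · T[20,9]:9*1144614626805+1709751003480=12011282644725 · T[20,10]:10*477297033785+1144614626805=5917584964655 · T[20,11]:11*129413217791+477297033785=1900842429486 · T[20,12]:12*23466951300+129413217791=411016633391 · T[20,13]:13*2892439160+23466951300=61068660380 · T[20,14]:14*243577530+2892439160=6302524580 · T[20,15]:15*13916778+243577530=452329200 · T[20,16]:16*527136+13916778=22350954 · T[20,17]:17*12597+527136=741285 · T[20,18]:18*171+12597=15675 · T[20,19]:19*1+171=190 · T[20,20]:20*0+1=1
B_19 = ΣS(19,k) = 1+262143+193448101+11259666950+147589284710+693081601779+1492924634839+1709751003480+1144614626805+477297033785+129413217791+23466951300+2892439160+243577530+13916778+527136+12597+171+1 = 5832742205057
B_20 = ΣS(20,k) = 1+524287+580606446+45232115901+749206090500+4306078895384+11143554045652+15170932662679+12011282644725+5917584964655+1900842429486+411016633391+61068660380+6302524580+452329200+22350954+741285+15675+190+1 = 51724158235372

5832742205057, 51724158235372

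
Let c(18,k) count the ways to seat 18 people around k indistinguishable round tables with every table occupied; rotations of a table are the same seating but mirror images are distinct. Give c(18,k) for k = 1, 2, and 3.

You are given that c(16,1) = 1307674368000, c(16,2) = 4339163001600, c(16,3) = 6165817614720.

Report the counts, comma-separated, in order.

r17: T_17,1=16×1307674368000+0=20922789888000; T_17,2=16×4339163001600+1307674368000=70734282393600; T_17,3=16×6165817614720+4339163001600=102992244837120
r18: T_18,1=17×20922789888000+0=355687428096000; T_18,2=17×70734282393600+20922789888000=1223405590579200; T_18,3=17×102992244837120+70734282393600=1821602444624640
Read c(18,1) = 355687428096000, c(18,2) = 1223405590579200, c(18,3) = 1821602444624640.

355687428096000, 1223405590579200, 1821602444624640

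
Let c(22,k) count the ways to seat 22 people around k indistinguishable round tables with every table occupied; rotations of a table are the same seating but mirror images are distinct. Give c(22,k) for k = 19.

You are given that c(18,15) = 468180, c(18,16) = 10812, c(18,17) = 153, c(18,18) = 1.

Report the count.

r19: T_19,16=18×10812+468180=662796; T_19,17=18×153+10812=13566; T_19,18=18×1+153=171; T_19,19=18×0+1=1
r20: T_20,17=19×13566+662796=920550; T_20,18=19×171+13566=16815; T_20,19=19×1+171=190
r21: T_21,18=20×16815+920550=1256850; T_21,19=20×190+16815=20615
r22: T_22,19=21×20615+1256850=1689765
Read c(22,19) = 1689765.

1689765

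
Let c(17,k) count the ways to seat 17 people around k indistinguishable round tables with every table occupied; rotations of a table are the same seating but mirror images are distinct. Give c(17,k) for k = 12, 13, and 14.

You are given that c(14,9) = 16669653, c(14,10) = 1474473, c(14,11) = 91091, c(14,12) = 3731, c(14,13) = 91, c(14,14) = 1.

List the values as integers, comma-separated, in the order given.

156952432, 8394022, 323680

r15: T_15,10=14×1474473+16669653=37312275; T_15,11=14×91091+1474473=2749747; T_15,12=14×3731+91091=143325; T_15,13=14×91+3731=5005; T_15,14=14×1+91=105
r16: T_16,11=15×2749747+37312275=78558480; T_16,12=15×143325+2749747=4899622; T_16,13=15×5005+143325=218400; T_16,14=15×105+5005=6580
r17: T_17,12=16×4899622+78558480=156952432; T_17,13=16×218400+4899622=8394022; T_17,14=16×6580+218400=323680
Read c(17,12) = 156952432, c(17,13) = 8394022, c(17,14) = 323680.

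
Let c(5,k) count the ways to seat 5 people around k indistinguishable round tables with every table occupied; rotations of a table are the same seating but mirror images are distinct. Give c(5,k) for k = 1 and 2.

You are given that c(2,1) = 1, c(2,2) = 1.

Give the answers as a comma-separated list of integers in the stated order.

24, 50

@3  (3,1):1·2+0→2, (3,2):1·2+1→3
@4  (4,1):2·3+0→6, (4,2):3·3+2→11
@5  (5,1):6·4+0→24, (5,2):11·4+6→50
Read c(5,1) = 24, c(5,2) = 50.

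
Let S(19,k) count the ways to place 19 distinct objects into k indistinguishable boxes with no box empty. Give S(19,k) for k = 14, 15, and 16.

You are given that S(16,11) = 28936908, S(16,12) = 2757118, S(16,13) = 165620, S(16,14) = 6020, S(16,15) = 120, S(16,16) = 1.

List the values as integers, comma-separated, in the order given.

@17  (17,12):2757118·12+28936908→62022324, (17,13):165620·13+2757118→4910178, (17,14):6020·14+165620→249900, (17,15):120·15+6020→7820, (17,16):1·16+120→136
@18  (18,13):4910178·13+62022324→125854638, (18,14):249900·14+4910178→8408778, (18,15):7820·15+249900→367200, (18,16):136·16+7820→9996
@19  (19,14):8408778·14+125854638→243577530, (19,15):367200·15+8408778→13916778, (19,16):9996·16+367200→527136
Read S(19,14) = 243577530, S(19,15) = 13916778, S(19,16) = 527136.

243577530, 13916778, 527136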